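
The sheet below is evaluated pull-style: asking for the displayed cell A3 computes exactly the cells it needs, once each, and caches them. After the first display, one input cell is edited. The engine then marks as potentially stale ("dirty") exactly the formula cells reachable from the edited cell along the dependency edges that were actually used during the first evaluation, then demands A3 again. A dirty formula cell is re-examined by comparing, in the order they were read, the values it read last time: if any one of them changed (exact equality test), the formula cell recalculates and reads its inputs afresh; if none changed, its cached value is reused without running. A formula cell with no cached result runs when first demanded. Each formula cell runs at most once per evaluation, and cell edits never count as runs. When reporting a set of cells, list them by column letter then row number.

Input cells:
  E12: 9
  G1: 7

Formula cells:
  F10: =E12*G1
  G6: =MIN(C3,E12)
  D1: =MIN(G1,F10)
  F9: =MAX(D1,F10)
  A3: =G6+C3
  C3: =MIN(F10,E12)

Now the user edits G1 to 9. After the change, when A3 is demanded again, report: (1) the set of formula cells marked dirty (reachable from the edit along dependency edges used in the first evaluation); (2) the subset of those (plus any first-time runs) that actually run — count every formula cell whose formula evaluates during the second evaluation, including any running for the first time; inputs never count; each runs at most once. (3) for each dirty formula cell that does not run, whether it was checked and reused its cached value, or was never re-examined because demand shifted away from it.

The edit dirties: A3, C3, F10, G6.
2 formula cells run: C3, F10.
Cache hits after checking: A3, G6.
Note the absorption at C3: it re-runs yet its value is the same, leaving the output's value untouched.

First demand of the output computes:
  F10 = 9 * 7 = 63
  C3 = MIN(63, 9) = 9
  G6 = MIN(9, 9) = 9
  A3 = 9 + 9 = 18

After the edit, cleaning proceeds:
  F10: a read changed (G1 7->9) — executes, giving 81.
  C3: a read changed (F10 63->81) — executes, giving 9 — identical to its old value.
  G6: dirty, but its reads are unchanged (C3 unchanged, E12 unchanged); cached 9 stands.
  A3: dirty, but its reads are unchanged (G6 unchanged, C3 unchanged); cached 18 stands.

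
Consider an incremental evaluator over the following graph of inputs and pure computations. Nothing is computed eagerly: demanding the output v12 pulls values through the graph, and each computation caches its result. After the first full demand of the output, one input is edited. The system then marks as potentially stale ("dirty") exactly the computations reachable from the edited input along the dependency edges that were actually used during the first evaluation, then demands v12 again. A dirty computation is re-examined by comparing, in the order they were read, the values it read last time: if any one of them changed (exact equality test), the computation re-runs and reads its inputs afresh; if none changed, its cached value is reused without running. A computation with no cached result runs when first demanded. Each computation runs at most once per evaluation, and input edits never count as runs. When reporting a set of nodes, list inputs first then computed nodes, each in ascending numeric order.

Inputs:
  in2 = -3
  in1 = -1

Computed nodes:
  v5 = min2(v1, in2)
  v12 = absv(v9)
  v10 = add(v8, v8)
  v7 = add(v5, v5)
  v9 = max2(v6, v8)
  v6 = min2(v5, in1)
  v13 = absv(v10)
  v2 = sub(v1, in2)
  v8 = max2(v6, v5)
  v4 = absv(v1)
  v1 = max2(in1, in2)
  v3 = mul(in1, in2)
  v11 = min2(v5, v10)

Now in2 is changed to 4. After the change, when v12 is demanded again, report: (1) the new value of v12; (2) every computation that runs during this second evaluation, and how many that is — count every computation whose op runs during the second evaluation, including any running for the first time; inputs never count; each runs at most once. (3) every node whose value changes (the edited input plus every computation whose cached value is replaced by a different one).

Initial pass — values computed on the first demand:
  v1 = max2(-1, -3) = -1
  v5 = min2(-1, -3) = -3
  v6 = min2(-3, -1) = -3
  v8 = max2(-3, -3) = -3
  v9 = max2(-3, -3) = -3
  v12 = absv(-3) = 3

Second demand — change propagation:
  v1: re-runs because in2 -3->4; new result 4.
  v5: re-runs because v1 -1->4; in2 -3->4; new result 4.
  v6: re-runs because v5 -3->4; new result -1.
  v8: re-runs because v6 -3->-1; v5 -3->4; new result 4.
  v9: re-runs because v6 -3->-1; v8 -3->4; new result 4.
  v12: re-runs because v9 -3->4; new result 4.

v12 now evaluates to 4.
Run set: v1, v5, v6, v8, v9, v12 (6 run).
Changed values: in2, v1, v5, v6, v8, v9, v12.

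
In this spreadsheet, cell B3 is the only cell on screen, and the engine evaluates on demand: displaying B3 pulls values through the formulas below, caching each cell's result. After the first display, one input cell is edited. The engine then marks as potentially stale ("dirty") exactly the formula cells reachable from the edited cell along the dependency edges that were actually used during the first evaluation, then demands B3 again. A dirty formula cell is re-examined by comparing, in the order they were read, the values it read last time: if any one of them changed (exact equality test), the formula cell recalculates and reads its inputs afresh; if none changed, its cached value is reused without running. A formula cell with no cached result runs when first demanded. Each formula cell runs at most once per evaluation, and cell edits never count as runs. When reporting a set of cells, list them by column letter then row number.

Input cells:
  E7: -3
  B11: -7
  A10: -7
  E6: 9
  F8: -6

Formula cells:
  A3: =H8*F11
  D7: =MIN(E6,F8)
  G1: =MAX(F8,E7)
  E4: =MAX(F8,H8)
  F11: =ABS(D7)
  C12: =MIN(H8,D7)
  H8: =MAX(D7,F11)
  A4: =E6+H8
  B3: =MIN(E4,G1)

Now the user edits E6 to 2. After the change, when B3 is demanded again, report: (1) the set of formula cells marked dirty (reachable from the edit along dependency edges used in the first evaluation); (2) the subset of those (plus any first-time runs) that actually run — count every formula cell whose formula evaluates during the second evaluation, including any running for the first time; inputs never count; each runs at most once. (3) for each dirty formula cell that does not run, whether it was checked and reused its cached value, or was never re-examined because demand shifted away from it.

Initial pass — values computed on the first demand:
  D7 = MIN(9, -6) = -6
  F11 = ABS(-6) = 6
  G1 = MAX(-6, -3) = -3
  H8 = MAX(-6, 6) = 6
  E4 = MAX(-6, 6) = 6
  B3 = MIN(6, -3) = -3

Second demand — change propagation:
  D7: re-runs because E6 9->2; new result -6 (unchanged).
  F11: re-examined; everything it read last time is the same (D7 unchanged) — cache 6 kept, no run.
  H8: re-examined; everything it read last time is the same (D7 unchanged, F11 unchanged) — cache 6 kept, no run.
  E4: re-examined; everything it read last time is the same (F8 unchanged, H8 unchanged) — cache 6 kept, no run.
  B3: re-examined; everything it read last time is the same (E4 unchanged, G1 unchanged) — cache -3 kept, no run.

The important point: D7 recomputes to an identical value, and the output ends up unchanged.

Dirty set: B3, D7, E4, F11, H8.
Run set: D7 (1 run).
Re-examined without running (cache reused): B3, E4, F11, H8.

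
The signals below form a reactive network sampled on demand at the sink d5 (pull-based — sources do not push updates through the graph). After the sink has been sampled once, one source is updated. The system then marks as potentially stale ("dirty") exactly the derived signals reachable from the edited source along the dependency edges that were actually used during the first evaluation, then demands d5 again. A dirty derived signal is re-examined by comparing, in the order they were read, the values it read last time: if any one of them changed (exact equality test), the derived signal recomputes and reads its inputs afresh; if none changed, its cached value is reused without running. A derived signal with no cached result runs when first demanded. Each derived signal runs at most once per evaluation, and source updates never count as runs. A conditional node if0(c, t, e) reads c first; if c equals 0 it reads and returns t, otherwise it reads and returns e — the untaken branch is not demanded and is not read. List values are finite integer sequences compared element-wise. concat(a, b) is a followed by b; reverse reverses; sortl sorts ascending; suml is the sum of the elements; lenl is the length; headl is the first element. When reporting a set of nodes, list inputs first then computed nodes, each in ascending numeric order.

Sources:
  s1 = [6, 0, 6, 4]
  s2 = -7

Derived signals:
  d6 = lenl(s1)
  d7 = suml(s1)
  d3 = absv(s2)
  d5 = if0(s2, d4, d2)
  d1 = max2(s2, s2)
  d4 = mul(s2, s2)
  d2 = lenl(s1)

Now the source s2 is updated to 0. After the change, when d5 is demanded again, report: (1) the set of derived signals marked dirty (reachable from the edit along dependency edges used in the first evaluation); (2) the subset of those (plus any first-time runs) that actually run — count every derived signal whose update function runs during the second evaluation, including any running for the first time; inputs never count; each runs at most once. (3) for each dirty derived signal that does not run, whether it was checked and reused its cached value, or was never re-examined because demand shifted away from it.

Dirty set: d5.
Run set: d4, d5 (2 run).
All dirty derived signals ended up running.
The important point: the flipped condition pulls in fresh nodes; d4 runs for the first time.

Initial pass — values computed on the first demand:
  d2 = lenl([6, 0, 6, 4]) = 4
  d5 = if0(s2=-7 -> else branch d2) = 4

Second demand — change propagation:
  d4: newly demanded (no cache) — executes and yields 0.
  d5: re-runs because s2 -7->0; new result 0.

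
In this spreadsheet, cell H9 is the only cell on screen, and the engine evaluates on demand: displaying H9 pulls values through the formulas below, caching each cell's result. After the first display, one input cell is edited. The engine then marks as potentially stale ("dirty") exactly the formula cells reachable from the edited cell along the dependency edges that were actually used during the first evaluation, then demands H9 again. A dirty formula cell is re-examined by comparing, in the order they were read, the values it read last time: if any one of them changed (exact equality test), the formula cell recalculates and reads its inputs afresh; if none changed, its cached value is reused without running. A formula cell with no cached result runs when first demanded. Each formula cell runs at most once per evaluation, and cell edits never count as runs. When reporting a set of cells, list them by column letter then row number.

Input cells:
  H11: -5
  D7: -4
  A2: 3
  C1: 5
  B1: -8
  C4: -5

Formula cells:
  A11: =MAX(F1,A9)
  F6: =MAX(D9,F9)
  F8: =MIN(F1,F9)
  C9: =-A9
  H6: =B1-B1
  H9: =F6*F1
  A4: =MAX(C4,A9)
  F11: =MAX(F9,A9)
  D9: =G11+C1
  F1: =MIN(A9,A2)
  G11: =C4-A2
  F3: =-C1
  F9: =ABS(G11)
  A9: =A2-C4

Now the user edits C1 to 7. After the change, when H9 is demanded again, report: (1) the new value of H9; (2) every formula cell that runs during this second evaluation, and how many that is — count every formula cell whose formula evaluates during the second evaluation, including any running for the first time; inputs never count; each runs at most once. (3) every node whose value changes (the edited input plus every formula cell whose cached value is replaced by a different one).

H9 now evaluates to 24.
Run set: D9, F6 (2 run).
Changed values: C1, D9.
The important point: F6 recomputes to an identical value, and the output ends up unchanged.

Initial pass — values computed on the first demand:
  A9 = 3 - -5 = 8
  F1 = MIN(8, 3) = 3
  G11 = -5 - 3 = -8
  D9 = -8 + 5 = -3
  F9 = ABS(-8) = 8
  F6 = MAX(-3, 8) = 8
  H9 = 8 * 3 = 24

Second demand — change propagation:
  D9: re-runs because C1 5->7; new result -1.
  F6: re-runs because D9 -3->-1; new result 8 (unchanged).
  H9: re-examined; everything it read last time is the same (F6 unchanged, F1 unchanged) — cache 24 kept, no run.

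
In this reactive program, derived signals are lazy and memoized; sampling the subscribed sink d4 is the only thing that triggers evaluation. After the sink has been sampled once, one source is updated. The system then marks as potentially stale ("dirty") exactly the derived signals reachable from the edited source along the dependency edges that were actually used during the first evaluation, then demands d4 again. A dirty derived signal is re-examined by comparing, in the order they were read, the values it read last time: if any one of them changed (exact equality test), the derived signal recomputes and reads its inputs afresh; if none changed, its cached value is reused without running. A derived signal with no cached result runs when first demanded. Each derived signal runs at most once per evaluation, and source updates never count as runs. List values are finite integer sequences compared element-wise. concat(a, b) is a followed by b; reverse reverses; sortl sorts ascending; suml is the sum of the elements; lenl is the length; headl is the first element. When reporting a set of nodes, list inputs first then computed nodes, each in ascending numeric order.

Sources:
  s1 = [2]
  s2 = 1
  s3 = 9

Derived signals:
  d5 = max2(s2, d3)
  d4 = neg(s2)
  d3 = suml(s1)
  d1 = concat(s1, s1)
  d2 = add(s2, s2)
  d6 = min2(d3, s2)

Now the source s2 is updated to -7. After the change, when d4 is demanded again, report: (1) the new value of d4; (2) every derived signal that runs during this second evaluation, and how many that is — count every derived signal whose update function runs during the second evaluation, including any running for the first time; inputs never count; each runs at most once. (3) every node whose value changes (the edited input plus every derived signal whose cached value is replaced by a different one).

Demanding d4 again yields 7.
1 derived signals run: d4.
The nodes whose values change: s2, d4.

First demand of the output computes:
  d4 = neg(1) = -1

After the edit, cleaning proceeds:
  d4: a read changed (s2 1->-7) — executes, giving 7.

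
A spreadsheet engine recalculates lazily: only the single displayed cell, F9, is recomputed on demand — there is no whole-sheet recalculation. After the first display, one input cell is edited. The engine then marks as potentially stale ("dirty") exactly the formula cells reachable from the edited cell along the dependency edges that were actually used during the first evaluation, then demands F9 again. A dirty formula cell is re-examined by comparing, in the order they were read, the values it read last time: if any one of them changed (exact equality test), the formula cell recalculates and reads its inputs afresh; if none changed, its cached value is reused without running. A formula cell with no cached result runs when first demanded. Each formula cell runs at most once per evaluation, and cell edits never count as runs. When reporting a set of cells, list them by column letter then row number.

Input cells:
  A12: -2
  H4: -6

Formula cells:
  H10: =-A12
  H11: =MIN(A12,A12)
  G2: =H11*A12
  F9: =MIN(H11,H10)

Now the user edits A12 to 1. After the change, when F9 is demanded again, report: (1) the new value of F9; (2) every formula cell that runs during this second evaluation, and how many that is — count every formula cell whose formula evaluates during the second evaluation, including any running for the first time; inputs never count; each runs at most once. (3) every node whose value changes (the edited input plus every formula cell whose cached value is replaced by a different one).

First evaluation (everything demanded from the output):
  H10 = -(-2) = 2
  H11 = MIN(-2, -2) = -2
  F9 = MIN(-2, 2) = -2

Propagation after the edit:
  H10: runs — A12 -2->1; result -1.
  H11: runs — A12 -2->1; A12 -2->1; result 1.
  F9: runs — H11 -2->1; H10 2->-1; result -1.

New value of F9: -1.
Formula cells that run: F9, H10, H11 — 3 in total.
Values that change: A12, F9, H10, H11.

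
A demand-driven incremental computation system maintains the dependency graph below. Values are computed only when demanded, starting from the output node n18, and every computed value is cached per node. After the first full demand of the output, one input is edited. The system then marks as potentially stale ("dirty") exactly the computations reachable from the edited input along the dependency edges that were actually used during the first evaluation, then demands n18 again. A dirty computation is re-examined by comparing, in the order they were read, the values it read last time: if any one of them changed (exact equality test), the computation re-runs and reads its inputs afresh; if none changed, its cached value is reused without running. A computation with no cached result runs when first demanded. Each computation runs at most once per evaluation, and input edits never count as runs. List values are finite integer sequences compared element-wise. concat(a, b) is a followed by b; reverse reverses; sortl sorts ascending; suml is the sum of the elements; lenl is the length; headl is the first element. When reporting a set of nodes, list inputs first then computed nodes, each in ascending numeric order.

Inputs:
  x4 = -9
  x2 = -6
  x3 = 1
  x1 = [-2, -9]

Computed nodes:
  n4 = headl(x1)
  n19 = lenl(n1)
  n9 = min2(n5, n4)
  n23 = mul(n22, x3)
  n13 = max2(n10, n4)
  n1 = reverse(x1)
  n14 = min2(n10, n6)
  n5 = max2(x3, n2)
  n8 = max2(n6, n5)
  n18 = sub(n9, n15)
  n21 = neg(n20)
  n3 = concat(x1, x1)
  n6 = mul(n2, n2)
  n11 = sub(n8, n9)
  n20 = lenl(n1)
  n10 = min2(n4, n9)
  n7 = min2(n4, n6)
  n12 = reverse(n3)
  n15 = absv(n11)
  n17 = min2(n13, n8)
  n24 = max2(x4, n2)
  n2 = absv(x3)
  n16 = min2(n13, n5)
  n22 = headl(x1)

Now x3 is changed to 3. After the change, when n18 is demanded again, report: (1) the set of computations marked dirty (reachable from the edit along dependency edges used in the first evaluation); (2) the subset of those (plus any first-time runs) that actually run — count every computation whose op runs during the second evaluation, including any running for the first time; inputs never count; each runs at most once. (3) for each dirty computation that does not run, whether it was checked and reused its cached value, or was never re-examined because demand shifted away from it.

First evaluation (everything demanded from the output):
  n2 = absv(1) = 1
  n4 = headl([-2, -9]) = -2
  n5 = max2(1, 1) = 1
  n6 = mul(1, 1) = 1
  n8 = max2(1, 1) = 1
  n9 = min2(1, -2) = -2
  n11 = sub(1, -2) = 3
  n15 = absv(3) = 3
  n18 = sub(-2, 3) = -5

Propagation after the edit:
  n2: runs — x3 1->3; result 3.
  n5: runs — x3 1->3; n2 1->3; result 3.
  n6: runs — n2 1->3; n2 1->3; result 9.
  n8: runs — n6 1->9; n5 1->3; result 9.
  n9: runs — n5 1->3; result -2 (same value as before).
  n11: runs — n8 1->9; result 11.
  n15: runs — n11 3->11; result 11.
  n18: runs — n15 3->11; result -13.

Marked dirty: n2, n5, n6, n8, n9, n11, n15, n18.
Computations that run: n2, n5, n6, n8, n9, n11, n15, n18 — 8 in total.
Every dirty computation ran.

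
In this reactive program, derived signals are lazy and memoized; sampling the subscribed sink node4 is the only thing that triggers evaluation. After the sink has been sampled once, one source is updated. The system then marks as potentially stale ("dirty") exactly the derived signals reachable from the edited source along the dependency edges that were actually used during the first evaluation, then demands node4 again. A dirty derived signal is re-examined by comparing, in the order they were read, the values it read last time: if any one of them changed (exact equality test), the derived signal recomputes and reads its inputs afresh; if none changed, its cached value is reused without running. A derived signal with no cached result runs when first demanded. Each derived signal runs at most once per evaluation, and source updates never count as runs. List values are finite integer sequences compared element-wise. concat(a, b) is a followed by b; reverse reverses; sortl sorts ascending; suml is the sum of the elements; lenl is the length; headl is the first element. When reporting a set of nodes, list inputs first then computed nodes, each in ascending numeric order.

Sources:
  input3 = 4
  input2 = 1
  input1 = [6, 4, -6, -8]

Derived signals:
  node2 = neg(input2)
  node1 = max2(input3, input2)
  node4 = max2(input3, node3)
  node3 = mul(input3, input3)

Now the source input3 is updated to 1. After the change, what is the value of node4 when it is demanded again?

Demanding node4 again yields 1.

First demand of the output computes:
  node3 = mul(4, 4) = 16
  node4 = max2(4, 16) = 16

After the edit, cleaning proceeds:
  node3: a read changed (input3 4->1; input3 4->1) — executes, giving 1.
  node4: a read changed (input3 4->1; node3 16->1) — executes, giving 1.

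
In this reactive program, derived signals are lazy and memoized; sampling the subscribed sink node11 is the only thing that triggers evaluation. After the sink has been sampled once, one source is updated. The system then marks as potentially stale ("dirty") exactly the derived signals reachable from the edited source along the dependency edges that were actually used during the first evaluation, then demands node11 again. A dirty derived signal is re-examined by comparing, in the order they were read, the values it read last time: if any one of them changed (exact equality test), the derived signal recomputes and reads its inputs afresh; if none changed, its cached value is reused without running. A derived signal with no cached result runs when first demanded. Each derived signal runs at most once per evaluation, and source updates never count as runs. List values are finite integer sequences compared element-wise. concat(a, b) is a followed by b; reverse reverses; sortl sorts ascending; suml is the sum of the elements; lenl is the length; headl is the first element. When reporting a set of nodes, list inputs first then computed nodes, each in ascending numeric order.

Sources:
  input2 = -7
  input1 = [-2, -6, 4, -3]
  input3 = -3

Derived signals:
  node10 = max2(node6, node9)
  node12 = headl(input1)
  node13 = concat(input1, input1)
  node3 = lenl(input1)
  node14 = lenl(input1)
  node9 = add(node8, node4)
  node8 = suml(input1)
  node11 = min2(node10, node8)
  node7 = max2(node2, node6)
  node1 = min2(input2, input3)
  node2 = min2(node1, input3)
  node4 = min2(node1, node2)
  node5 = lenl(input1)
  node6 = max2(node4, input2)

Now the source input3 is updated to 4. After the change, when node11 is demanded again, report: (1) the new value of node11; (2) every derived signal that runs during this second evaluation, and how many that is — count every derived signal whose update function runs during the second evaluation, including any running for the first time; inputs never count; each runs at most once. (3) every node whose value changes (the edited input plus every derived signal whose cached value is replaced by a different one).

Demanding node11 again yields -7.
2 derived signals run: node1, node2.
The nodes whose values change: input3.
Note where the cutoff bites: node4 is checked, finds nothing changed, and keeps its cache.

First demand of the output computes:
  node1 = min2(-7, -3) = -7
  node2 = min2(-7, -3) = -7
  node4 = min2(-7, -7) = -7
  node6 = max2(-7, -7) = -7
  node8 = suml([-2, -6, 4, -3]) = -7
  node9 = add(-7, -7) = -14
  node10 = max2(-7, -14) = -7
  node11 = min2(-7, -7) = -7

After the edit, cleaning proceeds:
  node1: a read changed (input3 -3->4) — executes, giving -7 — identical to its old value.
  node2: a read changed (input3 -3->4) — executes, giving -7 — identical to its old value.
  node4: dirty, but its reads are unchanged (node1 unchanged, node2 unchanged); cached -7 stands.
  node6: dirty, but its reads are unchanged (node4 unchanged, input2 unchanged); cached -7 stands.
  node9: dirty, but its reads are unchanged (node8 unchanged, node4 unchanged); cached -14 stands.
  node10: dirty, but its reads are unchanged (node6 unchanged, node9 unchanged); cached -7 stands.
  node11: dirty, but its reads are unchanged (node10 unchanged, node8 unchanged); cached -7 stands.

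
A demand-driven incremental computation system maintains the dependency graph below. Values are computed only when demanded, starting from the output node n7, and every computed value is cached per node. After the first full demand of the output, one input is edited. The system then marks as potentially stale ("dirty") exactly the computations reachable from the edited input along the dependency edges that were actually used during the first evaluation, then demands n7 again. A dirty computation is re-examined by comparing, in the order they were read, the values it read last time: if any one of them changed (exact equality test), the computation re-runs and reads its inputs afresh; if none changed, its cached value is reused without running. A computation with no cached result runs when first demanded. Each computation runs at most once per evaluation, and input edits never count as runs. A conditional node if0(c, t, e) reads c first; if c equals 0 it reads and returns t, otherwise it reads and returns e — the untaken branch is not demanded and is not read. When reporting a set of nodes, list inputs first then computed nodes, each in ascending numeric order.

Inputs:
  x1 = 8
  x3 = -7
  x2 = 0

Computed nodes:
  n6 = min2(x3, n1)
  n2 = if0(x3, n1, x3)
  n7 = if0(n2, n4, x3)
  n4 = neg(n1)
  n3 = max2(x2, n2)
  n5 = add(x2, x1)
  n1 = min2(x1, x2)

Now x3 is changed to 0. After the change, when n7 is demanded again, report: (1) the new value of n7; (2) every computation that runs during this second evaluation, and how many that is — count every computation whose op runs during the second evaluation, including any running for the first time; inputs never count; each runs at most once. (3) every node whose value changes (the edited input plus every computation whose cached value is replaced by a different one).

New value of n7: 0.
Computations that run: n1, n2, n4, n7 — 4 in total.
Values that change: x3, n2, n7.
Key observation: a condition flipped, so demand reaches new nodes — n1, n4 run for the first time.

First evaluation (everything demanded from the output):
  n2 = if0(x3=-7 -> else branch x3) = -7
  n7 = if0(n2=-7 -> else branch x3) = -7

Propagation after the edit:
  n1: demanded for the first time — runs, produces 0.
  n2: runs — x3 -7->0; x3 -7->0; result 0.
  n4: demanded for the first time — runs, produces 0.
  n7: runs — n2 -7->0; x3 -7->0; result 0.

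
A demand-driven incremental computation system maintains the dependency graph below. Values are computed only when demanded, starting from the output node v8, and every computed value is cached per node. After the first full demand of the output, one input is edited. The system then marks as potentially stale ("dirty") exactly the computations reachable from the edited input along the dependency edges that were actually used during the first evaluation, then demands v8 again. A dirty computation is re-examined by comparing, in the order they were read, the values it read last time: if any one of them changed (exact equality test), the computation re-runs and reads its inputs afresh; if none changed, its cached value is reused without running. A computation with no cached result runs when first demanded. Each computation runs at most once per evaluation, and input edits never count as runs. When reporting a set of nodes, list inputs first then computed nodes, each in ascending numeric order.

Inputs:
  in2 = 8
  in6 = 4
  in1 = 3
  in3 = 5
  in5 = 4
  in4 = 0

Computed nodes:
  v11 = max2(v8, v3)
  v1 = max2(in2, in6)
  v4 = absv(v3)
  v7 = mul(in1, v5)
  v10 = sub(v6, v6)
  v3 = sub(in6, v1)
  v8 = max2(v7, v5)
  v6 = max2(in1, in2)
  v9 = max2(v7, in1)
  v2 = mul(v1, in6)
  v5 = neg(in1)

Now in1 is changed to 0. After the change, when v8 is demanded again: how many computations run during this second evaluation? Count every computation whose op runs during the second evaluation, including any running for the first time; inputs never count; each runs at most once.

Computations that run: v5, v7, v8 — 3 in total.

First evaluation (everything demanded from the output):
  v5 = neg(3) = -3
  v7 = mul(3, -3) = -9
  v8 = max2(-9, -3) = -3

Propagation after the edit:
  v5: runs — in1 3->0; result 0.
  v7: runs — in1 3->0; v5 -3->0; result 0.
  v8: runs — v7 -9->0; v5 -3->0; result 0.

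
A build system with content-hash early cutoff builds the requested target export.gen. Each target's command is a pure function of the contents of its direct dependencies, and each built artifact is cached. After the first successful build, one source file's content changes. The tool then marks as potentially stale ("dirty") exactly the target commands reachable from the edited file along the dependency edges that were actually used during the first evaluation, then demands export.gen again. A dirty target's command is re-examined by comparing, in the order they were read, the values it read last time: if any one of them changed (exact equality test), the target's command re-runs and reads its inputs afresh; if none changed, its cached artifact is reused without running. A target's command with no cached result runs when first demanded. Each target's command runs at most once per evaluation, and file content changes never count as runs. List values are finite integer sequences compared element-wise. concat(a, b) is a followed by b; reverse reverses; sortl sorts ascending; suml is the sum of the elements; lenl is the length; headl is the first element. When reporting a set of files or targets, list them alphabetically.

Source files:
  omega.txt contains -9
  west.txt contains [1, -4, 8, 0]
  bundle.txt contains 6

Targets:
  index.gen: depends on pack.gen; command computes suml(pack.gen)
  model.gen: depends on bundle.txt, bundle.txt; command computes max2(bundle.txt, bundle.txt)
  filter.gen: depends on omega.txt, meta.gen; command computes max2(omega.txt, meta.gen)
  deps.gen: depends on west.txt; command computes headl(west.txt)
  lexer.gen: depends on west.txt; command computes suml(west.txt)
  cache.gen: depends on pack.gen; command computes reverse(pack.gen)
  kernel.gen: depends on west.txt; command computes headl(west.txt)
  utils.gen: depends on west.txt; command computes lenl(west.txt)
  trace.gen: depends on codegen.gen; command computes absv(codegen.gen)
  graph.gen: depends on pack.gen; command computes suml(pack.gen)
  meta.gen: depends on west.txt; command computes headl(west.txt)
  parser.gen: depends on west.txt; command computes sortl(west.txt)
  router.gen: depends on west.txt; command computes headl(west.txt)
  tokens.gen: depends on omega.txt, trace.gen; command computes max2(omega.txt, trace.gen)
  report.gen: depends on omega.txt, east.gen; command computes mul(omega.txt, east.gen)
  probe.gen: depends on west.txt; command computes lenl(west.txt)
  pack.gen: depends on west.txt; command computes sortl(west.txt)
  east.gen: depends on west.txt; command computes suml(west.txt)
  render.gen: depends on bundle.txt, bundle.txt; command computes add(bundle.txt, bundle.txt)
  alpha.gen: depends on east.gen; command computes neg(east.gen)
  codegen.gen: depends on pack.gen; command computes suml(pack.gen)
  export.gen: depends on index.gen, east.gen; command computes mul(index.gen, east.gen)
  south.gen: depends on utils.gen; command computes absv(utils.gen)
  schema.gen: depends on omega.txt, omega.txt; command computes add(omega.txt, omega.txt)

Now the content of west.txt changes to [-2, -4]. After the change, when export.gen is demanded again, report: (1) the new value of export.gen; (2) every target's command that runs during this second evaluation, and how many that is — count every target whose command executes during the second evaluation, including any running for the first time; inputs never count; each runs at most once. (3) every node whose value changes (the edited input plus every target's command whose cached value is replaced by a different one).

New value of export.gen: 36.
Target commands that run: east.gen, export.gen, index.gen, pack.gen — 4 in total.
Values that change: east.gen, export.gen, index.gen, pack.gen, west.txt.

First evaluation (everything demanded from the output):
  east.gen = suml([1, -4, 8, 0]) = 5
  pack.gen = sortl([1, -4, 8, 0]) = [-4, 0, 1, 8]
  index.gen = suml([-4, 0, 1, 8]) = 5
  export.gen = mul(5, 5) = 25

Propagation after the edit:
  east.gen: runs — west.txt [1, -4, 8, 0]->[-2, -4]; result -6.
  pack.gen: runs — west.txt [1, -4, 8, 0]->[-2, -4]; result [-4, -2].
  index.gen: runs — pack.gen [-4, 0, 1, 8]->[-4, -2]; result -6.
  export.gen: runs — index.gen 5->-6; east.gen 5->-6; result 36.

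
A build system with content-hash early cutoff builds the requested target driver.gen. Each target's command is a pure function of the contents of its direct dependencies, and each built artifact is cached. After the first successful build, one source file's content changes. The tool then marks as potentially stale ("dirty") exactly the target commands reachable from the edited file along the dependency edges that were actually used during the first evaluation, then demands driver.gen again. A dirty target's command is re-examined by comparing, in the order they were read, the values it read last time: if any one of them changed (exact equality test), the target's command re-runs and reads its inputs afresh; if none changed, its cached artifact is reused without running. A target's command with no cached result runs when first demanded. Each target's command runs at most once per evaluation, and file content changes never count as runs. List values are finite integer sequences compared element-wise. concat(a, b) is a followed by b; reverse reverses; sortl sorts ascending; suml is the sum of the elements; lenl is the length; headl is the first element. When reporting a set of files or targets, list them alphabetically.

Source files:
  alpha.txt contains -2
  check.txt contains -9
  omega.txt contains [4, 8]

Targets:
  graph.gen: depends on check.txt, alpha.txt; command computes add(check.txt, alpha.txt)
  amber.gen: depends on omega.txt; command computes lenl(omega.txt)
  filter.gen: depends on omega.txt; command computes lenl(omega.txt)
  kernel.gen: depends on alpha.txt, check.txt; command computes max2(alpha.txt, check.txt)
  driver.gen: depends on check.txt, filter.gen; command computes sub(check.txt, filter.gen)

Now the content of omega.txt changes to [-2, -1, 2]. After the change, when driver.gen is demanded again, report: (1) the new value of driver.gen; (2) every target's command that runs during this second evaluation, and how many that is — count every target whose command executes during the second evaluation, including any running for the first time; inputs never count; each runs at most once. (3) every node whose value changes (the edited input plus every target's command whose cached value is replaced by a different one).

First evaluation (everything demanded from the output):
  filter.gen = lenl([4, 8]) = 2
  driver.gen = sub(-9, 2) = -11

Propagation after the edit:
  filter.gen: runs — omega.txt [4, 8]->[-2, -1, 2]; result 3.
  driver.gen: runs — filter.gen 2->3; result -12.

New value of driver.gen: -12.
Target commands that run: driver.gen, filter.gen — 2 in total.
Values that change: driver.gen, filter.gen, omega.txt.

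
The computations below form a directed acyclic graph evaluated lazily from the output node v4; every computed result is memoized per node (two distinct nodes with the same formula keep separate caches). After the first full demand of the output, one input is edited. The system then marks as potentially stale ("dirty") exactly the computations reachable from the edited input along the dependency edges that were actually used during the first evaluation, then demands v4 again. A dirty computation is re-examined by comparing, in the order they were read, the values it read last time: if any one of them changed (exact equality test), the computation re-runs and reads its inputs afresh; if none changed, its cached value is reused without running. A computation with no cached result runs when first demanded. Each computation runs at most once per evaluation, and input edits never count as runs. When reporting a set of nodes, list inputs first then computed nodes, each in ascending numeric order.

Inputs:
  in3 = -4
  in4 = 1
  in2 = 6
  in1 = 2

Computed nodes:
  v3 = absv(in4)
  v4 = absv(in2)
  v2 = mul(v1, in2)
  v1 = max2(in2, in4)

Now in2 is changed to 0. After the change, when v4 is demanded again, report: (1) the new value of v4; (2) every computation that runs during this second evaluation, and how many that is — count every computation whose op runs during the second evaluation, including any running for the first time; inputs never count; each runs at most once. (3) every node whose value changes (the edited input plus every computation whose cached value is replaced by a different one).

Demanding v4 again yields 0.
1 computations run: v4.
The nodes whose values change: in2, v4.

First demand of the output computes:
  v4 = absv(6) = 6

After the edit, cleaning proceeds:
  v4: a read changed (in2 6->0) — executes, giving 0.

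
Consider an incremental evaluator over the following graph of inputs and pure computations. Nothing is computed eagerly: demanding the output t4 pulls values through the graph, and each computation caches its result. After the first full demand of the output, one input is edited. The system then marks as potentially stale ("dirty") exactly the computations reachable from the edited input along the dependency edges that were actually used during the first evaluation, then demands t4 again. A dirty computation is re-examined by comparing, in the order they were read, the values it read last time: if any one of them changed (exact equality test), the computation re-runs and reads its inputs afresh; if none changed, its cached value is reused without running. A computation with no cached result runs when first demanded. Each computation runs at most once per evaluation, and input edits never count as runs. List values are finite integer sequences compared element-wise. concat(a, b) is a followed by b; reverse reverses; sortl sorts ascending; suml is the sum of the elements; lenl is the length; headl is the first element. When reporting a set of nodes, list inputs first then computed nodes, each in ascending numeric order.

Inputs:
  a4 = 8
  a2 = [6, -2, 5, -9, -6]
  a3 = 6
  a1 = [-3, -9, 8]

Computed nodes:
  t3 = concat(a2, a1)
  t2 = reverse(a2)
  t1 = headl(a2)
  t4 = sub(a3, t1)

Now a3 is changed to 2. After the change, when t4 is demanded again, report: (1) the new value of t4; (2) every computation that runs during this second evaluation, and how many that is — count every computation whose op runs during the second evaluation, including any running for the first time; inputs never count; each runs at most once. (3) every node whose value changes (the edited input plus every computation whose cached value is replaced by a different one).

t4 now evaluates to -4.
Run set: t4 (1 run).
Changed values: a3, t4.

Initial pass — values computed on the first demand:
  t1 = headl([6, -2, 5, -9, -6]) = 6
  t4 = sub(6, 6) = 0

Second demand — change propagation:
  t4: re-runs because a3 6->2; new result -4.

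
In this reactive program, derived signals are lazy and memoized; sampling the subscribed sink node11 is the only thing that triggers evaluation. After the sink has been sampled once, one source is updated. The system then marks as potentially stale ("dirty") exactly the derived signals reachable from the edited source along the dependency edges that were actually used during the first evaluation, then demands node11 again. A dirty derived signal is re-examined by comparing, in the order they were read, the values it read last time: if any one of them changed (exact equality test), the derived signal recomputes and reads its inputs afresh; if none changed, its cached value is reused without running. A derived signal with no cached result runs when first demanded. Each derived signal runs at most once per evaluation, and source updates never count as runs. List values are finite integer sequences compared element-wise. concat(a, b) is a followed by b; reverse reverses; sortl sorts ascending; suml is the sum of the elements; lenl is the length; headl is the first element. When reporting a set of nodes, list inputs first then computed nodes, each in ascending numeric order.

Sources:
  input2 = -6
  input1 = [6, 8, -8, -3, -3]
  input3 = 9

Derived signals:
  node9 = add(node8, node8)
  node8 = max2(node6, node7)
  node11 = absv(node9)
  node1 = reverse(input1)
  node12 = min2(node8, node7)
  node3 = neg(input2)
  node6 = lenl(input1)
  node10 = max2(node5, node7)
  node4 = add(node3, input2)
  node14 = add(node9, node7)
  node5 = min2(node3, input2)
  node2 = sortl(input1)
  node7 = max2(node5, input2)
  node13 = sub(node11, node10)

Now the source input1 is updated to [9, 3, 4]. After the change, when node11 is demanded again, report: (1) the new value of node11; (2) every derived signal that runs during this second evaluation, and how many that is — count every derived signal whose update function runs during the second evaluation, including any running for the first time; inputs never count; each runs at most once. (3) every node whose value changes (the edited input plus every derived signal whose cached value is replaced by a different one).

Demanding node11 again yields 6.
4 derived signals run: node6, node8, node9, node11.
The nodes whose values change: input1, node6, node8, node9, node11.

First demand of the output computes:
  node3 = neg(-6) = 6
  node5 = min2(6, -6) = -6
  node6 = lenl([6, 8, -8, -3, -3]) = 5
  node7 = max2(-6, -6) = -6
  node8 = max2(5, -6) = 5
  node9 = add(5, 5) = 10
  node11 = absv(10) = 10

After the edit, cleaning proceeds:
  node6: a read changed (input1 [6, 8, -8, -3, -3]->[9, 3, 4]) — executes, giving 3.
  node8: a read changed (node6 5->3) — executes, giving 3.
  node9: a read changed (node8 5->3; node8 5->3) — executes, giving 6.
  node11: a read changed (node9 10->6) — executes, giving 6.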